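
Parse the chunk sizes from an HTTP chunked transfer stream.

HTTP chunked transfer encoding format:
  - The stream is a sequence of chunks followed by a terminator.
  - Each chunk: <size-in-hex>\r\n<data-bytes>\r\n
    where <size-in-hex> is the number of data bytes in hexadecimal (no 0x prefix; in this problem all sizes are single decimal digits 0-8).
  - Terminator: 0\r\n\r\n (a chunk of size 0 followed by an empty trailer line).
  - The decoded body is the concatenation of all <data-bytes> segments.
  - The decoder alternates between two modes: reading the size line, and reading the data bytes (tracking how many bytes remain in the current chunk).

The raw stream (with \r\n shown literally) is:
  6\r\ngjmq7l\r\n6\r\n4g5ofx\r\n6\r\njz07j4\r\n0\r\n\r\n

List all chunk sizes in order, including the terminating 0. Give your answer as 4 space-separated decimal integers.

Chunk 1: stream[0..1]='6' size=0x6=6, data at stream[3..9]='gjmq7l' -> body[0..6], body so far='gjmq7l'
Chunk 2: stream[11..12]='6' size=0x6=6, data at stream[14..20]='4g5ofx' -> body[6..12], body so far='gjmq7l4g5ofx'
Chunk 3: stream[22..23]='6' size=0x6=6, data at stream[25..31]='jz07j4' -> body[12..18], body so far='gjmq7l4g5ofxjz07j4'
Chunk 4: stream[33..34]='0' size=0 (terminator). Final body='gjmq7l4g5ofxjz07j4' (18 bytes)

Answer: 6 6 6 0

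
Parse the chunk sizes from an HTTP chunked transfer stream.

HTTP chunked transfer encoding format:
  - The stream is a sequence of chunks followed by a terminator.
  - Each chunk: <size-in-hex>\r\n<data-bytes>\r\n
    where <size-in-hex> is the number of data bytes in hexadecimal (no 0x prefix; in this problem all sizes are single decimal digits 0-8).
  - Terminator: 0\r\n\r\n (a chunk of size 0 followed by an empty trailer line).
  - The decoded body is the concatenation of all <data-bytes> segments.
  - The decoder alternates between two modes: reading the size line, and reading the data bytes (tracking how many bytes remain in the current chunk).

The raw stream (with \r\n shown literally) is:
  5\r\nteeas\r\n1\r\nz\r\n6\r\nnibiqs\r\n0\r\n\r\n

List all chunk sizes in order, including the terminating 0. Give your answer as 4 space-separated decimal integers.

Chunk 1: stream[0..1]='5' size=0x5=5, data at stream[3..8]='teeas' -> body[0..5], body so far='teeas'
Chunk 2: stream[10..11]='1' size=0x1=1, data at stream[13..14]='z' -> body[5..6], body so far='teeasz'
Chunk 3: stream[16..17]='6' size=0x6=6, data at stream[19..25]='nibiqs' -> body[6..12], body so far='teeasznibiqs'
Chunk 4: stream[27..28]='0' size=0 (terminator). Final body='teeasznibiqs' (12 bytes)

Answer: 5 1 6 0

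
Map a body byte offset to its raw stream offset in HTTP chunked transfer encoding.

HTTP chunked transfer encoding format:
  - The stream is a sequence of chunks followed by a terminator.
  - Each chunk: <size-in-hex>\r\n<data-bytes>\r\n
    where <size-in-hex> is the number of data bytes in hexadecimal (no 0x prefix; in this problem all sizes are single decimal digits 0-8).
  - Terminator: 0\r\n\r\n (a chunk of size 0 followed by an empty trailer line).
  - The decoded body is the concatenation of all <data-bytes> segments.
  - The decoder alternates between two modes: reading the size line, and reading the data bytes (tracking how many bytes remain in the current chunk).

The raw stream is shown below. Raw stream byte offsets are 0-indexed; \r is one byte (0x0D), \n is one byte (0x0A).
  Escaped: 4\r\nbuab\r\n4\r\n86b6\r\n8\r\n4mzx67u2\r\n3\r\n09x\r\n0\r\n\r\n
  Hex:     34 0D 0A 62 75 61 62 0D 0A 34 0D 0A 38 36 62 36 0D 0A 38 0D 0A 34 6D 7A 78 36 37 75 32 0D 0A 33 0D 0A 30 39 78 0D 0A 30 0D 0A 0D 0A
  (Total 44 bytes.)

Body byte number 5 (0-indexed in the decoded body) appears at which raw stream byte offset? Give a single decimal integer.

Chunk 1: stream[0..1]='4' size=0x4=4, data at stream[3..7]='buab' -> body[0..4], body so far='buab'
Chunk 2: stream[9..10]='4' size=0x4=4, data at stream[12..16]='86b6' -> body[4..8], body so far='buab86b6'
Chunk 3: stream[18..19]='8' size=0x8=8, data at stream[21..29]='4mzx67u2' -> body[8..16], body so far='buab86b64mzx67u2'
Chunk 4: stream[31..32]='3' size=0x3=3, data at stream[34..37]='09x' -> body[16..19], body so far='buab86b64mzx67u209x'
Chunk 5: stream[39..40]='0' size=0 (terminator). Final body='buab86b64mzx67u209x' (19 bytes)
Body byte 5 at stream offset 13

Answer: 13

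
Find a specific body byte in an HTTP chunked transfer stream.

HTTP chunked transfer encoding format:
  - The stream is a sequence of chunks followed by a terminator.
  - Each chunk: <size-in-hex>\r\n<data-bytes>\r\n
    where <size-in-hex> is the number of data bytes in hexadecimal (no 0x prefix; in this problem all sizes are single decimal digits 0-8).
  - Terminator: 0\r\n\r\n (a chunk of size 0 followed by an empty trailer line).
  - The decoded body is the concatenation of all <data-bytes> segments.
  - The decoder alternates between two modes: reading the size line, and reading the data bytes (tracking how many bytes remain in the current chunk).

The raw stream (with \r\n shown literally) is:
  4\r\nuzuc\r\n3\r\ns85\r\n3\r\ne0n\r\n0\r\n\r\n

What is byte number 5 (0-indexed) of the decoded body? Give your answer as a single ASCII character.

Chunk 1: stream[0..1]='4' size=0x4=4, data at stream[3..7]='uzuc' -> body[0..4], body so far='uzuc'
Chunk 2: stream[9..10]='3' size=0x3=3, data at stream[12..15]='s85' -> body[4..7], body so far='uzucs85'
Chunk 3: stream[17..18]='3' size=0x3=3, data at stream[20..23]='e0n' -> body[7..10], body so far='uzucs85e0n'
Chunk 4: stream[25..26]='0' size=0 (terminator). Final body='uzucs85e0n' (10 bytes)
Body byte 5 = '8'

Answer: 8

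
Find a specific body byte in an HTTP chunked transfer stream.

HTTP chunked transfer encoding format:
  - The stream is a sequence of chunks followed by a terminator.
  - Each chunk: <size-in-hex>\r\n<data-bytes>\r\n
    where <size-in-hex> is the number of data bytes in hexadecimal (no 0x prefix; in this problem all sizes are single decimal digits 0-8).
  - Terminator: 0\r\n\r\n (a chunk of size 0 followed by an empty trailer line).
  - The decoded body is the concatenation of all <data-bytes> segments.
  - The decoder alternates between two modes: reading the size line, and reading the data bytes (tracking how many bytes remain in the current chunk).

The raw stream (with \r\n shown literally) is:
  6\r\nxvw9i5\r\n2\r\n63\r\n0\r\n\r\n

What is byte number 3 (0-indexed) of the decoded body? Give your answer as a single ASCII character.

Answer: 9

Derivation:
Chunk 1: stream[0..1]='6' size=0x6=6, data at stream[3..9]='xvw9i5' -> body[0..6], body so far='xvw9i5'
Chunk 2: stream[11..12]='2' size=0x2=2, data at stream[14..16]='63' -> body[6..8], body so far='xvw9i563'
Chunk 3: stream[18..19]='0' size=0 (terminator). Final body='xvw9i563' (8 bytes)
Body byte 3 = '9'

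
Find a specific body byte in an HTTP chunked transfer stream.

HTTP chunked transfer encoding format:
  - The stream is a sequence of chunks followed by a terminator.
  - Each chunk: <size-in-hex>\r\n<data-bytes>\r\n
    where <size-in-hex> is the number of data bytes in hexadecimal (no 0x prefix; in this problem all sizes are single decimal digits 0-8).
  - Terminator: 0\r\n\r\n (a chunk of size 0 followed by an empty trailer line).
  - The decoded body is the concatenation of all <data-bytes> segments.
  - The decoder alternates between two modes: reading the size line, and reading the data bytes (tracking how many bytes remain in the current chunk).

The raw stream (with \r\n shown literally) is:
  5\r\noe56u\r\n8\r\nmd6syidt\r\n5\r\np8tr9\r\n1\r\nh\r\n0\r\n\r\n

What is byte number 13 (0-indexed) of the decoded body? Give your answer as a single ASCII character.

Answer: p

Derivation:
Chunk 1: stream[0..1]='5' size=0x5=5, data at stream[3..8]='oe56u' -> body[0..5], body so far='oe56u'
Chunk 2: stream[10..11]='8' size=0x8=8, data at stream[13..21]='md6syidt' -> body[5..13], body so far='oe56umd6syidt'
Chunk 3: stream[23..24]='5' size=0x5=5, data at stream[26..31]='p8tr9' -> body[13..18], body so far='oe56umd6syidtp8tr9'
Chunk 4: stream[33..34]='1' size=0x1=1, data at stream[36..37]='h' -> body[18..19], body so far='oe56umd6syidtp8tr9h'
Chunk 5: stream[39..40]='0' size=0 (terminator). Final body='oe56umd6syidtp8tr9h' (19 bytes)
Body byte 13 = 'p'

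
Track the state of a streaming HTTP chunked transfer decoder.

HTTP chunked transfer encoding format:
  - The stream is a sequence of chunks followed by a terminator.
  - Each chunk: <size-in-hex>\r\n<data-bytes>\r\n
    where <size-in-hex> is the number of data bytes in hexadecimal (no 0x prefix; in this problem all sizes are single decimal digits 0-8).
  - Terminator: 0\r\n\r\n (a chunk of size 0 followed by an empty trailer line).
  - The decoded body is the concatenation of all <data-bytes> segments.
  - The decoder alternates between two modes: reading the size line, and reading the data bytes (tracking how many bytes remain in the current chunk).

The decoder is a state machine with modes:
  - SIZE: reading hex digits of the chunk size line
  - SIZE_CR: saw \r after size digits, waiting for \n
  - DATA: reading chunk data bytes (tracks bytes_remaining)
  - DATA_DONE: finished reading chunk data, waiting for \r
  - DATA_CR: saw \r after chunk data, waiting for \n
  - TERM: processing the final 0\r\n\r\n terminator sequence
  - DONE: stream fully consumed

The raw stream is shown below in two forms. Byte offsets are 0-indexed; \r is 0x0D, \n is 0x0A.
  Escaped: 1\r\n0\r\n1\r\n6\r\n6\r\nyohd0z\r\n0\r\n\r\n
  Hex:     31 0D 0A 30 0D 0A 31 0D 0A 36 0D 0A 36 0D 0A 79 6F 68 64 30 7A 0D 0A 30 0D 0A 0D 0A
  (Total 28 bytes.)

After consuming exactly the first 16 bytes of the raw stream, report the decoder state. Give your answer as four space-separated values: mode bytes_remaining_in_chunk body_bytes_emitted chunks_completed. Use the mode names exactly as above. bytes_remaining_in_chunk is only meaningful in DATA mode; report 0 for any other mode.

Answer: DATA 5 3 2

Derivation:
Byte 0 = '1': mode=SIZE remaining=0 emitted=0 chunks_done=0
Byte 1 = 0x0D: mode=SIZE_CR remaining=0 emitted=0 chunks_done=0
Byte 2 = 0x0A: mode=DATA remaining=1 emitted=0 chunks_done=0
Byte 3 = '0': mode=DATA_DONE remaining=0 emitted=1 chunks_done=0
Byte 4 = 0x0D: mode=DATA_CR remaining=0 emitted=1 chunks_done=0
Byte 5 = 0x0A: mode=SIZE remaining=0 emitted=1 chunks_done=1
Byte 6 = '1': mode=SIZE remaining=0 emitted=1 chunks_done=1
Byte 7 = 0x0D: mode=SIZE_CR remaining=0 emitted=1 chunks_done=1
Byte 8 = 0x0A: mode=DATA remaining=1 emitted=1 chunks_done=1
Byte 9 = '6': mode=DATA_DONE remaining=0 emitted=2 chunks_done=1
Byte 10 = 0x0D: mode=DATA_CR remaining=0 emitted=2 chunks_done=1
Byte 11 = 0x0A: mode=SIZE remaining=0 emitted=2 chunks_done=2
Byte 12 = '6': mode=SIZE remaining=0 emitted=2 chunks_done=2
Byte 13 = 0x0D: mode=SIZE_CR remaining=0 emitted=2 chunks_done=2
Byte 14 = 0x0A: mode=DATA remaining=6 emitted=2 chunks_done=2
Byte 15 = 'y': mode=DATA remaining=5 emitted=3 chunks_done=2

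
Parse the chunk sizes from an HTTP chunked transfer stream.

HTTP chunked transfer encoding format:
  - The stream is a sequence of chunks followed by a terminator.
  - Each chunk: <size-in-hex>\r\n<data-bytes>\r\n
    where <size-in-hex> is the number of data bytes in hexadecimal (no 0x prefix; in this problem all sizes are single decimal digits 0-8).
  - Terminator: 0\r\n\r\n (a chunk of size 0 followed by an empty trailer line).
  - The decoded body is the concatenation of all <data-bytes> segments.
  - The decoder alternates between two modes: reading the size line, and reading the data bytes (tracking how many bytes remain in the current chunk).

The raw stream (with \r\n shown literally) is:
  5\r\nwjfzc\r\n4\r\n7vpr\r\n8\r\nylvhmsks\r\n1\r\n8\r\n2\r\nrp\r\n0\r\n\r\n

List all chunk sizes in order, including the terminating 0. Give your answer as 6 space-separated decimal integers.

Chunk 1: stream[0..1]='5' size=0x5=5, data at stream[3..8]='wjfzc' -> body[0..5], body so far='wjfzc'
Chunk 2: stream[10..11]='4' size=0x4=4, data at stream[13..17]='7vpr' -> body[5..9], body so far='wjfzc7vpr'
Chunk 3: stream[19..20]='8' size=0x8=8, data at stream[22..30]='ylvhmsks' -> body[9..17], body so far='wjfzc7vprylvhmsks'
Chunk 4: stream[32..33]='1' size=0x1=1, data at stream[35..36]='8' -> body[17..18], body so far='wjfzc7vprylvhmsks8'
Chunk 5: stream[38..39]='2' size=0x2=2, data at stream[41..43]='rp' -> body[18..20], body so far='wjfzc7vprylvhmsks8rp'
Chunk 6: stream[45..46]='0' size=0 (terminator). Final body='wjfzc7vprylvhmsks8rp' (20 bytes)

Answer: 5 4 8 1 2 0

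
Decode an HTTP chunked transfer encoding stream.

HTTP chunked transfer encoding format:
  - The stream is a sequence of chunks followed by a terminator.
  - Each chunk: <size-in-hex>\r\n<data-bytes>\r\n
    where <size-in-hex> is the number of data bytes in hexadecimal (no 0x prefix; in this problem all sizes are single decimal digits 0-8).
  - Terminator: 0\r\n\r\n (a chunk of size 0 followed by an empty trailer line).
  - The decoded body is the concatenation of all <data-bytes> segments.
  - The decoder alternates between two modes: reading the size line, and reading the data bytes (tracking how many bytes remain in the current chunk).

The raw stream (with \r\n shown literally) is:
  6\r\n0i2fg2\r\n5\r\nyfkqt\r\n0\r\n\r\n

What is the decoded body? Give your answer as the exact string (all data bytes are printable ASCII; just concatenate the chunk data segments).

Answer: 0i2fg2yfkqt

Derivation:
Chunk 1: stream[0..1]='6' size=0x6=6, data at stream[3..9]='0i2fg2' -> body[0..6], body so far='0i2fg2'
Chunk 2: stream[11..12]='5' size=0x5=5, data at stream[14..19]='yfkqt' -> body[6..11], body so far='0i2fg2yfkqt'
Chunk 3: stream[21..22]='0' size=0 (terminator). Final body='0i2fg2yfkqt' (11 bytes)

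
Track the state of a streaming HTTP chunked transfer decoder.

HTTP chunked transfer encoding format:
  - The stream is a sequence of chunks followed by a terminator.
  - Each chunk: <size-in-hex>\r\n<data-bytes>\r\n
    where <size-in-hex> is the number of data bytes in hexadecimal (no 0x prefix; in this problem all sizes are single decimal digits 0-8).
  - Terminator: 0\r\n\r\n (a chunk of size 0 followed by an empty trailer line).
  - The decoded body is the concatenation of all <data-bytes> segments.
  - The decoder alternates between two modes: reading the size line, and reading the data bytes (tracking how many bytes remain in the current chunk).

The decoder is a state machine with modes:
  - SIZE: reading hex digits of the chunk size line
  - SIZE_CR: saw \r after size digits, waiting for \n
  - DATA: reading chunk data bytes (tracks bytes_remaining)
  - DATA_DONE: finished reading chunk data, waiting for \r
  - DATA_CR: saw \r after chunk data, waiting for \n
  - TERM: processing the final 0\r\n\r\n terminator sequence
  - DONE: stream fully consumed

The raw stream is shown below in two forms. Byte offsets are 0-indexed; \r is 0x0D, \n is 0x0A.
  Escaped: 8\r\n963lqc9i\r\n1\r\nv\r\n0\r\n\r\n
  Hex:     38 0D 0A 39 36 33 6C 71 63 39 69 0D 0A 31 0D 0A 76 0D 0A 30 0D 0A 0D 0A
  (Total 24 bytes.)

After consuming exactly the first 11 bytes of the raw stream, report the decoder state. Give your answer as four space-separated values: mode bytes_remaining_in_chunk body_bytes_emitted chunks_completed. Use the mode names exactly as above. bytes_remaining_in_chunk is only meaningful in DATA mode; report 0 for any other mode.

Byte 0 = '8': mode=SIZE remaining=0 emitted=0 chunks_done=0
Byte 1 = 0x0D: mode=SIZE_CR remaining=0 emitted=0 chunks_done=0
Byte 2 = 0x0A: mode=DATA remaining=8 emitted=0 chunks_done=0
Byte 3 = '9': mode=DATA remaining=7 emitted=1 chunks_done=0
Byte 4 = '6': mode=DATA remaining=6 emitted=2 chunks_done=0
Byte 5 = '3': mode=DATA remaining=5 emitted=3 chunks_done=0
Byte 6 = 'l': mode=DATA remaining=4 emitted=4 chunks_done=0
Byte 7 = 'q': mode=DATA remaining=3 emitted=5 chunks_done=0
Byte 8 = 'c': mode=DATA remaining=2 emitted=6 chunks_done=0
Byte 9 = '9': mode=DATA remaining=1 emitted=7 chunks_done=0
Byte 10 = 'i': mode=DATA_DONE remaining=0 emitted=8 chunks_done=0

Answer: DATA_DONE 0 8 0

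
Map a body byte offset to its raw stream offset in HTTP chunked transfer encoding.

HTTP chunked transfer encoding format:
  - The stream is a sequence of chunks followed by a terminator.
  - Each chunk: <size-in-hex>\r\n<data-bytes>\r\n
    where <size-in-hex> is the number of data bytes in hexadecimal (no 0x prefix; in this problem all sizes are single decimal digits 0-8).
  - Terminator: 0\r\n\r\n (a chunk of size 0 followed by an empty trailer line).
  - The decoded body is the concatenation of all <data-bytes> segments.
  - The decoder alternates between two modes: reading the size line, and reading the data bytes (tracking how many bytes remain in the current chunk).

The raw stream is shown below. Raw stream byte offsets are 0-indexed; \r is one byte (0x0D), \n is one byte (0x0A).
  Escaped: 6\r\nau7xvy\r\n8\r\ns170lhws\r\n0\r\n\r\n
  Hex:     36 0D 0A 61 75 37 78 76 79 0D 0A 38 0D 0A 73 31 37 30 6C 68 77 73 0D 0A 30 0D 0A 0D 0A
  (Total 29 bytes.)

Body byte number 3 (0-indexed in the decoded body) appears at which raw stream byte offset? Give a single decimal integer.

Chunk 1: stream[0..1]='6' size=0x6=6, data at stream[3..9]='au7xvy' -> body[0..6], body so far='au7xvy'
Chunk 2: stream[11..12]='8' size=0x8=8, data at stream[14..22]='s170lhws' -> body[6..14], body so far='au7xvys170lhws'
Chunk 3: stream[24..25]='0' size=0 (terminator). Final body='au7xvys170lhws' (14 bytes)
Body byte 3 at stream offset 6

Answer: 6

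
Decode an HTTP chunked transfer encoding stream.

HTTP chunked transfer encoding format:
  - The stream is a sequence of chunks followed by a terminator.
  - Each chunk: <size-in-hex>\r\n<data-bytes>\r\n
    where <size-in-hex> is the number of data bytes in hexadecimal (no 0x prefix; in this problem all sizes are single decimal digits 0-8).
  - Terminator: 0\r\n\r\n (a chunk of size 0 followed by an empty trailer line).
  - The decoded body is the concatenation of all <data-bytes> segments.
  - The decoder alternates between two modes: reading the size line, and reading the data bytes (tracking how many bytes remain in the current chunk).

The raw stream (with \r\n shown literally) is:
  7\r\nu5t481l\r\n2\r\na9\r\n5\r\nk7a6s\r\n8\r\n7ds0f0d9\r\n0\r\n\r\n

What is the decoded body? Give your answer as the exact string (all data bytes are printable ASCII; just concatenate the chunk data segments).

Chunk 1: stream[0..1]='7' size=0x7=7, data at stream[3..10]='u5t481l' -> body[0..7], body so far='u5t481l'
Chunk 2: stream[12..13]='2' size=0x2=2, data at stream[15..17]='a9' -> body[7..9], body so far='u5t481la9'
Chunk 3: stream[19..20]='5' size=0x5=5, data at stream[22..27]='k7a6s' -> body[9..14], body so far='u5t481la9k7a6s'
Chunk 4: stream[29..30]='8' size=0x8=8, data at stream[32..40]='7ds0f0d9' -> body[14..22], body so far='u5t481la9k7a6s7ds0f0d9'
Chunk 5: stream[42..43]='0' size=0 (terminator). Final body='u5t481la9k7a6s7ds0f0d9' (22 bytes)

Answer: u5t481la9k7a6s7ds0f0d9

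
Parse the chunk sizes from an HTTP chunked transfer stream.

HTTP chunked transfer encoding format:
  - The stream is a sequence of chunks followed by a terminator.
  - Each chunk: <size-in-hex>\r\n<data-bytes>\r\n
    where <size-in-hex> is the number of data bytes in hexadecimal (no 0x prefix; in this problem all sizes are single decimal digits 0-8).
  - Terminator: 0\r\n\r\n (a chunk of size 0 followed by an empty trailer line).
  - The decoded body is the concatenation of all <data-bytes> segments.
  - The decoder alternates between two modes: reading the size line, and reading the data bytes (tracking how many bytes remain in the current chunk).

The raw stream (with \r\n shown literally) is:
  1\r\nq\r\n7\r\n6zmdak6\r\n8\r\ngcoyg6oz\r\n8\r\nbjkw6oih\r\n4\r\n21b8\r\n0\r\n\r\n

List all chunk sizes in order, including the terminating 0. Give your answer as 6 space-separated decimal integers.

Chunk 1: stream[0..1]='1' size=0x1=1, data at stream[3..4]='q' -> body[0..1], body so far='q'
Chunk 2: stream[6..7]='7' size=0x7=7, data at stream[9..16]='6zmdak6' -> body[1..8], body so far='q6zmdak6'
Chunk 3: stream[18..19]='8' size=0x8=8, data at stream[21..29]='gcoyg6oz' -> body[8..16], body so far='q6zmdak6gcoyg6oz'
Chunk 4: stream[31..32]='8' size=0x8=8, data at stream[34..42]='bjkw6oih' -> body[16..24], body so far='q6zmdak6gcoyg6ozbjkw6oih'
Chunk 5: stream[44..45]='4' size=0x4=4, data at stream[47..51]='21b8' -> body[24..28], body so far='q6zmdak6gcoyg6ozbjkw6oih21b8'
Chunk 6: stream[53..54]='0' size=0 (terminator). Final body='q6zmdak6gcoyg6ozbjkw6oih21b8' (28 bytes)

Answer: 1 7 8 8 4 0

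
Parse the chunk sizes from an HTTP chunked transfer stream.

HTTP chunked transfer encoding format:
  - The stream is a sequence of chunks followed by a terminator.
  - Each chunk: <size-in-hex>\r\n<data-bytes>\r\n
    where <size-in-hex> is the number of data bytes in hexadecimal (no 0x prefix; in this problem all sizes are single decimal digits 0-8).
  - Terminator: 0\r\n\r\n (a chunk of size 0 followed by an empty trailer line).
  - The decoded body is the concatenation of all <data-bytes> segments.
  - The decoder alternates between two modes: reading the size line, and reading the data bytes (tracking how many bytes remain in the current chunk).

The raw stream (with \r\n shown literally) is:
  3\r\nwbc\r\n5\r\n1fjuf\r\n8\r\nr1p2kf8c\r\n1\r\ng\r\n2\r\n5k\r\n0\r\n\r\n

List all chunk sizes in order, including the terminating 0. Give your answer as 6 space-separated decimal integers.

Chunk 1: stream[0..1]='3' size=0x3=3, data at stream[3..6]='wbc' -> body[0..3], body so far='wbc'
Chunk 2: stream[8..9]='5' size=0x5=5, data at stream[11..16]='1fjuf' -> body[3..8], body so far='wbc1fjuf'
Chunk 3: stream[18..19]='8' size=0x8=8, data at stream[21..29]='r1p2kf8c' -> body[8..16], body so far='wbc1fjufr1p2kf8c'
Chunk 4: stream[31..32]='1' size=0x1=1, data at stream[34..35]='g' -> body[16..17], body so far='wbc1fjufr1p2kf8cg'
Chunk 5: stream[37..38]='2' size=0x2=2, data at stream[40..42]='5k' -> body[17..19], body so far='wbc1fjufr1p2kf8cg5k'
Chunk 6: stream[44..45]='0' size=0 (terminator). Final body='wbc1fjufr1p2kf8cg5k' (19 bytes)

Answer: 3 5 8 1 2 0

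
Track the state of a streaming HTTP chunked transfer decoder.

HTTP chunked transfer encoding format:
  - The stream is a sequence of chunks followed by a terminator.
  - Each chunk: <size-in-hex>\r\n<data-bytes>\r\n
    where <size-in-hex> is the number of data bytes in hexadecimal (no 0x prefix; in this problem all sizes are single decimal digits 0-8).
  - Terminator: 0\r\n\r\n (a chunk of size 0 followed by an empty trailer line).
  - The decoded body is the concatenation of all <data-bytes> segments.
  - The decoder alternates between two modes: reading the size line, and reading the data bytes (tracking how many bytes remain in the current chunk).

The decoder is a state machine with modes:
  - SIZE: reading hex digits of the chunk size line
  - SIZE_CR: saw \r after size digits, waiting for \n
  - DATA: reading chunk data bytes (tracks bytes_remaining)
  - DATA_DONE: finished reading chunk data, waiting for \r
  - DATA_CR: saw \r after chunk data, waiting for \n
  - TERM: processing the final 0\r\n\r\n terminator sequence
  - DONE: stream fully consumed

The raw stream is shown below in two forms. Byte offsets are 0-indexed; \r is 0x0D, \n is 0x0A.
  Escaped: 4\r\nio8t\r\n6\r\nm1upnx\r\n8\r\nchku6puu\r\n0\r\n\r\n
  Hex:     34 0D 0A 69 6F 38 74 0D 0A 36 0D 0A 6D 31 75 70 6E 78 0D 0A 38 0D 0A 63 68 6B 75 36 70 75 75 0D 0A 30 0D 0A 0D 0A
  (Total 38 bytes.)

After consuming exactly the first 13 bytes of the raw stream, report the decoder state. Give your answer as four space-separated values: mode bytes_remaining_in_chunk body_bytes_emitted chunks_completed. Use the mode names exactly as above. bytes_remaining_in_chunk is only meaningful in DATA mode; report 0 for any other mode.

Byte 0 = '4': mode=SIZE remaining=0 emitted=0 chunks_done=0
Byte 1 = 0x0D: mode=SIZE_CR remaining=0 emitted=0 chunks_done=0
Byte 2 = 0x0A: mode=DATA remaining=4 emitted=0 chunks_done=0
Byte 3 = 'i': mode=DATA remaining=3 emitted=1 chunks_done=0
Byte 4 = 'o': mode=DATA remaining=2 emitted=2 chunks_done=0
Byte 5 = '8': mode=DATA remaining=1 emitted=3 chunks_done=0
Byte 6 = 't': mode=DATA_DONE remaining=0 emitted=4 chunks_done=0
Byte 7 = 0x0D: mode=DATA_CR remaining=0 emitted=4 chunks_done=0
Byte 8 = 0x0A: mode=SIZE remaining=0 emitted=4 chunks_done=1
Byte 9 = '6': mode=SIZE remaining=0 emitted=4 chunks_done=1
Byte 10 = 0x0D: mode=SIZE_CR remaining=0 emitted=4 chunks_done=1
Byte 11 = 0x0A: mode=DATA remaining=6 emitted=4 chunks_done=1
Byte 12 = 'm': mode=DATA remaining=5 emitted=5 chunks_done=1

Answer: DATA 5 5 1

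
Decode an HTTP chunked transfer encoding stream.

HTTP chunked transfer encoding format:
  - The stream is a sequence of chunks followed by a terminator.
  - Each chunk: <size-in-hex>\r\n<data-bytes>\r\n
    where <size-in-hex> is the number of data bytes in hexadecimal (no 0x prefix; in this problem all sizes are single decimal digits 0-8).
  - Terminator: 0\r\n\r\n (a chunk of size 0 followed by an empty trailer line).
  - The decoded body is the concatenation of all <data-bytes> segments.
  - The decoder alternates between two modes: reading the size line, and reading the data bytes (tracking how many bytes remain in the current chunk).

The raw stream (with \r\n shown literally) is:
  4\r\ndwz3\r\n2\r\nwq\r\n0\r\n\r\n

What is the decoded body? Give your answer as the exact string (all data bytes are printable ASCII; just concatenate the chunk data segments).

Answer: dwz3wq

Derivation:
Chunk 1: stream[0..1]='4' size=0x4=4, data at stream[3..7]='dwz3' -> body[0..4], body so far='dwz3'
Chunk 2: stream[9..10]='2' size=0x2=2, data at stream[12..14]='wq' -> body[4..6], body so far='dwz3wq'
Chunk 3: stream[16..17]='0' size=0 (terminator). Final body='dwz3wq' (6 bytes)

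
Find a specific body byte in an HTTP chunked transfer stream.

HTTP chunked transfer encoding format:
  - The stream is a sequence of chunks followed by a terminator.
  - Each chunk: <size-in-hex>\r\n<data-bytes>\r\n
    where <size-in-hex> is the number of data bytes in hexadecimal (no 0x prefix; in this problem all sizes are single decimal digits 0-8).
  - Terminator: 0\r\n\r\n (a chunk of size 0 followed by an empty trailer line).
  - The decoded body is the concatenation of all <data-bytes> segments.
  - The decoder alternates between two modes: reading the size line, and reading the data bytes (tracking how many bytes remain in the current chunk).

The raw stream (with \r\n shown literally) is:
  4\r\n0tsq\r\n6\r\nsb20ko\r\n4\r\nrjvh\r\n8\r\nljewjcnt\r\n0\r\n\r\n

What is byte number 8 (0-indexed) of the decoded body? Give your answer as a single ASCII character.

Chunk 1: stream[0..1]='4' size=0x4=4, data at stream[3..7]='0tsq' -> body[0..4], body so far='0tsq'
Chunk 2: stream[9..10]='6' size=0x6=6, data at stream[12..18]='sb20ko' -> body[4..10], body so far='0tsqsb20ko'
Chunk 3: stream[20..21]='4' size=0x4=4, data at stream[23..27]='rjvh' -> body[10..14], body so far='0tsqsb20korjvh'
Chunk 4: stream[29..30]='8' size=0x8=8, data at stream[32..40]='ljewjcnt' -> body[14..22], body so far='0tsqsb20korjvhljewjcnt'
Chunk 5: stream[42..43]='0' size=0 (terminator). Final body='0tsqsb20korjvhljewjcnt' (22 bytes)
Body byte 8 = 'k'

Answer: k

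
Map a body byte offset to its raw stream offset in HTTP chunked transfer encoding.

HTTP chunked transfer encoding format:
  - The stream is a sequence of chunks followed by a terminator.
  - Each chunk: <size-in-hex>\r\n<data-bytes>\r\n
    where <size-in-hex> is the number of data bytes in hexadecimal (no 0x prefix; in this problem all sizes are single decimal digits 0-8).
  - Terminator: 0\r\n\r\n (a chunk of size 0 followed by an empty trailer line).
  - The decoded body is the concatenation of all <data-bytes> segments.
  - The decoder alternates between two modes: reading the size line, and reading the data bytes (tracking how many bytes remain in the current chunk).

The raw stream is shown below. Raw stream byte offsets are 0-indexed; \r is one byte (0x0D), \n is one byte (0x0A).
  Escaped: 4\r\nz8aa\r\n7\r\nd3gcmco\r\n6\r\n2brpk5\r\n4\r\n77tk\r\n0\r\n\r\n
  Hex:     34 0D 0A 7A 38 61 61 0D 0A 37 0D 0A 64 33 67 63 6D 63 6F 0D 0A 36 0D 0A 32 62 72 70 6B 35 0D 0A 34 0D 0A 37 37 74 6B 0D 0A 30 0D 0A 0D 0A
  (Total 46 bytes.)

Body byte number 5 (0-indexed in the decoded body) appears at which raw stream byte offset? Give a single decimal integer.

Answer: 13

Derivation:
Chunk 1: stream[0..1]='4' size=0x4=4, data at stream[3..7]='z8aa' -> body[0..4], body so far='z8aa'
Chunk 2: stream[9..10]='7' size=0x7=7, data at stream[12..19]='d3gcmco' -> body[4..11], body so far='z8aad3gcmco'
Chunk 3: stream[21..22]='6' size=0x6=6, data at stream[24..30]='2brpk5' -> body[11..17], body so far='z8aad3gcmco2brpk5'
Chunk 4: stream[32..33]='4' size=0x4=4, data at stream[35..39]='77tk' -> body[17..21], body so far='z8aad3gcmco2brpk577tk'
Chunk 5: stream[41..42]='0' size=0 (terminator). Final body='z8aad3gcmco2brpk577tk' (21 bytes)
Body byte 5 at stream offset 13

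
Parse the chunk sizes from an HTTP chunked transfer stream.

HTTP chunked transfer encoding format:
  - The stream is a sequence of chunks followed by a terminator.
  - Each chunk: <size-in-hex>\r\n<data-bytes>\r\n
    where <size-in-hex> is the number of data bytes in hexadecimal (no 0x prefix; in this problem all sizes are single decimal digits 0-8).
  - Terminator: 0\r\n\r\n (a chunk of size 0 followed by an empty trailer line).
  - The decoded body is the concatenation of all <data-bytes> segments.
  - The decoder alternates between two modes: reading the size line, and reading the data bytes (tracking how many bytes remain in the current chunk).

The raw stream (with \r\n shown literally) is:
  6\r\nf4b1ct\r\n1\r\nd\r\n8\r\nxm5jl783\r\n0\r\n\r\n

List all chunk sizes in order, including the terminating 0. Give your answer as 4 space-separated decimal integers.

Chunk 1: stream[0..1]='6' size=0x6=6, data at stream[3..9]='f4b1ct' -> body[0..6], body so far='f4b1ct'
Chunk 2: stream[11..12]='1' size=0x1=1, data at stream[14..15]='d' -> body[6..7], body so far='f4b1ctd'
Chunk 3: stream[17..18]='8' size=0x8=8, data at stream[20..28]='xm5jl783' -> body[7..15], body so far='f4b1ctdxm5jl783'
Chunk 4: stream[30..31]='0' size=0 (terminator). Final body='f4b1ctdxm5jl783' (15 bytes)

Answer: 6 1 8 0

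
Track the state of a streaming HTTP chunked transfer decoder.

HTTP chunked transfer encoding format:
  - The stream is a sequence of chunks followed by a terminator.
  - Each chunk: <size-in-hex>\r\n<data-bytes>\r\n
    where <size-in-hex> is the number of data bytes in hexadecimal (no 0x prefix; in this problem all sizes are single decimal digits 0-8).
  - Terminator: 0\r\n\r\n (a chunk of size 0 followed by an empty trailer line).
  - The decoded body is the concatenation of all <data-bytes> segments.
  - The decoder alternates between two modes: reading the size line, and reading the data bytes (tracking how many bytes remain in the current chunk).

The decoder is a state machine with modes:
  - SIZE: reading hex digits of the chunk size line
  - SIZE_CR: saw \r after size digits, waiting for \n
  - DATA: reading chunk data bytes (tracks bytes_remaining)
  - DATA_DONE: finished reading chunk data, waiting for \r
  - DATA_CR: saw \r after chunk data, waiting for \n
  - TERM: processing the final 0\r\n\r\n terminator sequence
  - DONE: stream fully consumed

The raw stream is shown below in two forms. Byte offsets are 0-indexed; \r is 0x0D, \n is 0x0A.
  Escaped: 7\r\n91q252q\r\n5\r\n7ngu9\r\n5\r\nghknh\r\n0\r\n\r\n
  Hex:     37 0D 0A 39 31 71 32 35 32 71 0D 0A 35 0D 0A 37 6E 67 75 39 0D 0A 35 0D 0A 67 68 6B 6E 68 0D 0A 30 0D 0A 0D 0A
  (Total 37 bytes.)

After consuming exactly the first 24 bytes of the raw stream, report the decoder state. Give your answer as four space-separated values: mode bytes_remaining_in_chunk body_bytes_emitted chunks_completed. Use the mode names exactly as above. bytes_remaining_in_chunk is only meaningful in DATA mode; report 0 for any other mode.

Answer: SIZE_CR 0 12 2

Derivation:
Byte 0 = '7': mode=SIZE remaining=0 emitted=0 chunks_done=0
Byte 1 = 0x0D: mode=SIZE_CR remaining=0 emitted=0 chunks_done=0
Byte 2 = 0x0A: mode=DATA remaining=7 emitted=0 chunks_done=0
Byte 3 = '9': mode=DATA remaining=6 emitted=1 chunks_done=0
Byte 4 = '1': mode=DATA remaining=5 emitted=2 chunks_done=0
Byte 5 = 'q': mode=DATA remaining=4 emitted=3 chunks_done=0
Byte 6 = '2': mode=DATA remaining=3 emitted=4 chunks_done=0
Byte 7 = '5': mode=DATA remaining=2 emitted=5 chunks_done=0
Byte 8 = '2': mode=DATA remaining=1 emitted=6 chunks_done=0
Byte 9 = 'q': mode=DATA_DONE remaining=0 emitted=7 chunks_done=0
Byte 10 = 0x0D: mode=DATA_CR remaining=0 emitted=7 chunks_done=0
Byte 11 = 0x0A: mode=SIZE remaining=0 emitted=7 chunks_done=1
Byte 12 = '5': mode=SIZE remaining=0 emitted=7 chunks_done=1
Byte 13 = 0x0D: mode=SIZE_CR remaining=0 emitted=7 chunks_done=1
Byte 14 = 0x0A: mode=DATA remaining=5 emitted=7 chunks_done=1
Byte 15 = '7': mode=DATA remaining=4 emitted=8 chunks_done=1
Byte 16 = 'n': mode=DATA remaining=3 emitted=9 chunks_done=1
Byte 17 = 'g': mode=DATA remaining=2 emitted=10 chunks_done=1
Byte 18 = 'u': mode=DATA remaining=1 emitted=11 chunks_done=1
Byte 19 = '9': mode=DATA_DONE remaining=0 emitted=12 chunks_done=1
Byte 20 = 0x0D: mode=DATA_CR remaining=0 emitted=12 chunks_done=1
Byte 21 = 0x0A: mode=SIZE remaining=0 emitted=12 chunks_done=2
Byte 22 = '5': mode=SIZE remaining=0 emitted=12 chunks_done=2
Byte 23 = 0x0D: mode=SIZE_CR remaining=0 emitted=12 chunks_done=2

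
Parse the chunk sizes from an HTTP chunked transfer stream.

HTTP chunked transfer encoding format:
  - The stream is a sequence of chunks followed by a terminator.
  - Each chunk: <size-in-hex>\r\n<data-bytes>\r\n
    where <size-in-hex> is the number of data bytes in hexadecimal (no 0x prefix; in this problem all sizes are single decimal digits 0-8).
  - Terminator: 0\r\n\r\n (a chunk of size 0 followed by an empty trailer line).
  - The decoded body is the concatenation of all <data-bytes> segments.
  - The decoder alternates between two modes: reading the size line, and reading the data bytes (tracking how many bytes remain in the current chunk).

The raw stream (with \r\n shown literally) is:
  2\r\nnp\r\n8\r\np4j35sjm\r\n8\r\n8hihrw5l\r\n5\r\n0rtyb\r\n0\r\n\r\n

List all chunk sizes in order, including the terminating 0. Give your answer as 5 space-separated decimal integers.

Answer: 2 8 8 5 0

Derivation:
Chunk 1: stream[0..1]='2' size=0x2=2, data at stream[3..5]='np' -> body[0..2], body so far='np'
Chunk 2: stream[7..8]='8' size=0x8=8, data at stream[10..18]='p4j35sjm' -> body[2..10], body so far='npp4j35sjm'
Chunk 3: stream[20..21]='8' size=0x8=8, data at stream[23..31]='8hihrw5l' -> body[10..18], body so far='npp4j35sjm8hihrw5l'
Chunk 4: stream[33..34]='5' size=0x5=5, data at stream[36..41]='0rtyb' -> body[18..23], body so far='npp4j35sjm8hihrw5l0rtyb'
Chunk 5: stream[43..44]='0' size=0 (terminator). Final body='npp4j35sjm8hihrw5l0rtyb' (23 bytes)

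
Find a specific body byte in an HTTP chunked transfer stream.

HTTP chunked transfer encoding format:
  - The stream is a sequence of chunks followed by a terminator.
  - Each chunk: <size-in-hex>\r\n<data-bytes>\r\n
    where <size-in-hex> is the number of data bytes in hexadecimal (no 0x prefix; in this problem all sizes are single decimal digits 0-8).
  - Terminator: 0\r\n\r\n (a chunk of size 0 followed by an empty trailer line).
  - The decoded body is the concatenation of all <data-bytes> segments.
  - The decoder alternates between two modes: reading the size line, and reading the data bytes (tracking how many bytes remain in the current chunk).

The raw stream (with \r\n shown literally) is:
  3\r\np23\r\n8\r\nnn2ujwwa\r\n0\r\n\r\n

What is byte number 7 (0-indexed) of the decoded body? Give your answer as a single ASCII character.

Chunk 1: stream[0..1]='3' size=0x3=3, data at stream[3..6]='p23' -> body[0..3], body so far='p23'
Chunk 2: stream[8..9]='8' size=0x8=8, data at stream[11..19]='nn2ujwwa' -> body[3..11], body so far='p23nn2ujwwa'
Chunk 3: stream[21..22]='0' size=0 (terminator). Final body='p23nn2ujwwa' (11 bytes)
Body byte 7 = 'j'

Answer: j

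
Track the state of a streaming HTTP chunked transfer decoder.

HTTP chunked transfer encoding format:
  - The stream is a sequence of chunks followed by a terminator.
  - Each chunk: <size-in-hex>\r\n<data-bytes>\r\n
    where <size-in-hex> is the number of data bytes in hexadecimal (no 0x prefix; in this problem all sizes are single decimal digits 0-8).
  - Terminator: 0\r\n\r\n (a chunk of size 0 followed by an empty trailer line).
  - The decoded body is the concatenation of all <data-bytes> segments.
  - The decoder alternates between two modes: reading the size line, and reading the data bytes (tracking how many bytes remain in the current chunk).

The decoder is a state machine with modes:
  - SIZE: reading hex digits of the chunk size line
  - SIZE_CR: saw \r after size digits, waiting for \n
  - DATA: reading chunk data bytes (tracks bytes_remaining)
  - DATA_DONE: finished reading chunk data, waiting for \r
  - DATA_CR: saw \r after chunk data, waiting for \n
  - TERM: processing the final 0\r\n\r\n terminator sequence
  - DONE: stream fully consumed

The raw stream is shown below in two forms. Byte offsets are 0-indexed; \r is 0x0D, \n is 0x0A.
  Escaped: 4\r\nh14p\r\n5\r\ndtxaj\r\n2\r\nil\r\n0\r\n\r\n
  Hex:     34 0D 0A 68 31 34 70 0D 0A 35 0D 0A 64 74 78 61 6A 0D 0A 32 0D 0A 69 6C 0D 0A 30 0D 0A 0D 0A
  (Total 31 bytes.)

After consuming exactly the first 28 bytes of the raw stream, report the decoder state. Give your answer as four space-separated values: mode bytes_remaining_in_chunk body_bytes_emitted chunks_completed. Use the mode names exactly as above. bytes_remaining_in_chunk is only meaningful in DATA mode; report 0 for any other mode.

Byte 0 = '4': mode=SIZE remaining=0 emitted=0 chunks_done=0
Byte 1 = 0x0D: mode=SIZE_CR remaining=0 emitted=0 chunks_done=0
Byte 2 = 0x0A: mode=DATA remaining=4 emitted=0 chunks_done=0
Byte 3 = 'h': mode=DATA remaining=3 emitted=1 chunks_done=0
Byte 4 = '1': mode=DATA remaining=2 emitted=2 chunks_done=0
Byte 5 = '4': mode=DATA remaining=1 emitted=3 chunks_done=0
Byte 6 = 'p': mode=DATA_DONE remaining=0 emitted=4 chunks_done=0
Byte 7 = 0x0D: mode=DATA_CR remaining=0 emitted=4 chunks_done=0
Byte 8 = 0x0A: mode=SIZE remaining=0 emitted=4 chunks_done=1
Byte 9 = '5': mode=SIZE remaining=0 emitted=4 chunks_done=1
Byte 10 = 0x0D: mode=SIZE_CR remaining=0 emitted=4 chunks_done=1
Byte 11 = 0x0A: mode=DATA remaining=5 emitted=4 chunks_done=1
Byte 12 = 'd': mode=DATA remaining=4 emitted=5 chunks_done=1
Byte 13 = 't': mode=DATA remaining=3 emitted=6 chunks_done=1
Byte 14 = 'x': mode=DATA remaining=2 emitted=7 chunks_done=1
Byte 15 = 'a': mode=DATA remaining=1 emitted=8 chunks_done=1
Byte 16 = 'j': mode=DATA_DONE remaining=0 emitted=9 chunks_done=1
Byte 17 = 0x0D: mode=DATA_CR remaining=0 emitted=9 chunks_done=1
Byte 18 = 0x0A: mode=SIZE remaining=0 emitted=9 chunks_done=2
Byte 19 = '2': mode=SIZE remaining=0 emitted=9 chunks_done=2
Byte 20 = 0x0D: mode=SIZE_CR remaining=0 emitted=9 chunks_done=2
Byte 21 = 0x0A: mode=DATA remaining=2 emitted=9 chunks_done=2
Byte 22 = 'i': mode=DATA remaining=1 emitted=10 chunks_done=2
Byte 23 = 'l': mode=DATA_DONE remaining=0 emitted=11 chunks_done=2
Byte 24 = 0x0D: mode=DATA_CR remaining=0 emitted=11 chunks_done=2
Byte 25 = 0x0A: mode=SIZE remaining=0 emitted=11 chunks_done=3
Byte 26 = '0': mode=SIZE remaining=0 emitted=11 chunks_done=3
Byte 27 = 0x0D: mode=SIZE_CR remaining=0 emitted=11 chunks_done=3

Answer: SIZE_CR 0 11 3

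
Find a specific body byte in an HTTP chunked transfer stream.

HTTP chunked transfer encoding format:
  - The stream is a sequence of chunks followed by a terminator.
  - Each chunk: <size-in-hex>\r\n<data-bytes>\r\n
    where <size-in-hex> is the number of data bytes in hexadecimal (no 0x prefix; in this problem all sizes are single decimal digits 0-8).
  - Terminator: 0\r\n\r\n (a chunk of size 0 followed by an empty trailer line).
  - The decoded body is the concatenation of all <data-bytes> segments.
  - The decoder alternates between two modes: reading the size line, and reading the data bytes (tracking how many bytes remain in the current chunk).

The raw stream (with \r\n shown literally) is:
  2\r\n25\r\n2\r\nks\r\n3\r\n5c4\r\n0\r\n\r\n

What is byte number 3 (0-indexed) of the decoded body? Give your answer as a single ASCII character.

Chunk 1: stream[0..1]='2' size=0x2=2, data at stream[3..5]='25' -> body[0..2], body so far='25'
Chunk 2: stream[7..8]='2' size=0x2=2, data at stream[10..12]='ks' -> body[2..4], body so far='25ks'
Chunk 3: stream[14..15]='3' size=0x3=3, data at stream[17..20]='5c4' -> body[4..7], body so far='25ks5c4'
Chunk 4: stream[22..23]='0' size=0 (terminator). Final body='25ks5c4' (7 bytes)
Body byte 3 = 's'

Answer: s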